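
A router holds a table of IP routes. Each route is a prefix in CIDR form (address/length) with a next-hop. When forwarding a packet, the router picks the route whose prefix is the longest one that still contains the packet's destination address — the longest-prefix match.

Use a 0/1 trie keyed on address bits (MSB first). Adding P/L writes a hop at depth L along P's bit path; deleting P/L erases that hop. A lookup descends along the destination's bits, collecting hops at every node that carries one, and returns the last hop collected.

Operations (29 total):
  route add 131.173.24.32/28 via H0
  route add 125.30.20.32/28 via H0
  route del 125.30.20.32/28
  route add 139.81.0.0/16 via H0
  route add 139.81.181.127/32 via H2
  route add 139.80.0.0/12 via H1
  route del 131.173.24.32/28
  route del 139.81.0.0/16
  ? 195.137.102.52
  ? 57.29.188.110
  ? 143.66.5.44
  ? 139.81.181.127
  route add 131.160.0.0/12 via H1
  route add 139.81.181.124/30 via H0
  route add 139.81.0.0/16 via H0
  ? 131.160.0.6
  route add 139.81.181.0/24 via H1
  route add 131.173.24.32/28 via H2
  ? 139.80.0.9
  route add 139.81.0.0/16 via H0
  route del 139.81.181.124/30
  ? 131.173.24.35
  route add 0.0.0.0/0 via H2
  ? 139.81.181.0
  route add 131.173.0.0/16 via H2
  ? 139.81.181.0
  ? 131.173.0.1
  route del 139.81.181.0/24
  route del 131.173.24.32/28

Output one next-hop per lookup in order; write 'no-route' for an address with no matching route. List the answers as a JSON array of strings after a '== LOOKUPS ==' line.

Apply in order:
  + 131.173.24.32/28 (H0) depth=28
  + 125.30.20.32/28 (H0) depth=28
  del 125.30.20.32/28 (clear depth 28)
  + 139.81.0.0/16 (H0) depth=16
  + 139.81.181.127/32 (H2) depth=32
  + 139.80.0.0/12 (H1) depth=12
  del 131.173.24.32/28 (clear depth 28)
  del 139.81.0.0/16 (clear depth 16)
  Q 195.137.102.52: descend 1 ; hops seen [∅] ; pick no-route
  Q 57.29.188.110: descend 0 ; hops seen [∅] ; pick no-route
  Q 143.66.5.44: descend 10001 ; hops seen [∅] ; pick no-route
  Q 139.81.181.127: descend 10001011010100011011010101111111 ; hops seen [H1,H2] ; pick H2
  + 131.160.0.0/12 (H1) depth=12
  + 139.81.181.124/30 (H0) depth=30
  + 139.81.0.0/16 (H0) depth=16
  Q 131.160.0.6: descend 100000111010 ; hops seen [H1] ; pick H1
  + 139.81.181.0/24 (H1) depth=24
  + 131.173.24.32/28 (H2) depth=28
  Q 139.80.0.9: descend 100010110101000 ; hops seen [H1] ; pick H1
  + 139.81.0.0/16 (H0) depth=16
  del 139.81.181.124/30 (clear depth 30)
  Q 131.173.24.35: descend 1000001110101101000110000010 ; hops seen [H1,H2] ; pick H2
  + 0.0.0.0/0 (H2) depth=0
  Q 139.81.181.0: descend 1000101101010001101101010 ; hops seen [H2,H1,H0,H1] ; pick H1
  + 131.173.0.0/16 (H2) depth=16
  Q 139.81.181.0: descend 1000101101010001101101010 ; hops seen [H2,H1,H0,H1] ; pick H1
  Q 131.173.0.1: descend 1000001110101101000 ; hops seen [H2,H1,H2] ; pick H2
  del 139.81.181.0/24 (clear depth 24)
  del 131.173.24.32/28 (clear depth 28)

== LOOKUPS ==
["no-route","no-route","no-route","H2","H1","H1","H2","H1","H1","H2"]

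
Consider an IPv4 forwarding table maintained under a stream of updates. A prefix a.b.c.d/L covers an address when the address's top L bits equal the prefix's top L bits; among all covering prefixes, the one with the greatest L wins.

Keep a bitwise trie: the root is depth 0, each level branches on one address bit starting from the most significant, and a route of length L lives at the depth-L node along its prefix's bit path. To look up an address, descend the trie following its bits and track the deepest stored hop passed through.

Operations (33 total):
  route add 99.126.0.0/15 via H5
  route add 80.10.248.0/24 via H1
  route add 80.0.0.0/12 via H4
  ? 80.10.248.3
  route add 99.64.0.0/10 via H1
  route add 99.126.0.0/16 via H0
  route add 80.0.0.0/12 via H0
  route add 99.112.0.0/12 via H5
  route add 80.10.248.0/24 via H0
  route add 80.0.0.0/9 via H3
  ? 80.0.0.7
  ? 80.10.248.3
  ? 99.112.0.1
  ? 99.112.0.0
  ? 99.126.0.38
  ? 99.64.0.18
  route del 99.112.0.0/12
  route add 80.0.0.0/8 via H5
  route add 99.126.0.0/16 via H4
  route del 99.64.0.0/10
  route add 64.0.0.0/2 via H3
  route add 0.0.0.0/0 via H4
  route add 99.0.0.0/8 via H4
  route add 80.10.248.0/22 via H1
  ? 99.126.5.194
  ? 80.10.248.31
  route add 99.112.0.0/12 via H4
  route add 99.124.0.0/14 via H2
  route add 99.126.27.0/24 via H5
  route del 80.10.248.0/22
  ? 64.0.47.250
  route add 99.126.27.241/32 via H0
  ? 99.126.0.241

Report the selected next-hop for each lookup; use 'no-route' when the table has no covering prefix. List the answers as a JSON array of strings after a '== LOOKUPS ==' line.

Trace:
  add 99.126.0.0/15 -> H5 at depth 15
  add 80.10.248.0/24 -> H1 at depth 24
  add 80.0.0.0/12 -> H4 at depth 12
  Q 80.10.248.3: descend 010100000000101011111000 ; hops seen [H4,H1] ; pick H1
  add 99.64.0.0/10 -> H1 at depth 10
  add 99.126.0.0/16 -> H0 at depth 16
  add 80.0.0.0/12 -> H0 at depth 12
  add 99.112.0.0/12 -> H5 at depth 12
  add 80.10.248.0/24 -> H0 at depth 24
  add 80.0.0.0/9 -> H3 at depth 9
  Q 80.0.0.7: descend 010100000000 ; hops seen [H3,H0] ; pick H0
  Q 80.10.248.3: descend 010100000000101011111000 ; hops seen [H3,H0,H0] ; pick H0
  Q 99.112.0.1: descend 011000110111 ; hops seen [H1,H5] ; pick H5
  Q 99.112.0.0: descend 011000110111 ; hops seen [H1,H5] ; pick H5
  Q 99.126.0.38: descend 0110001101111110 ; hops seen [H1,H5,H5,H0] ; pick H0
  Q 99.64.0.18: descend 0110001101 ; hops seen [H1] ; pick H1
  - 99.112.0.0/12 clear@12
  add 80.0.0.0/8 -> H5 at depth 8
  add 99.126.0.0/16 -> H4 at depth 16
  - 99.64.0.0/10 clear@10
  add 64.0.0.0/2 -> H3 at depth 2
  add 0.0.0.0/0 -> H4 at depth 0
  add 99.0.0.0/8 -> H4 at depth 8
  add 80.10.248.0/22 -> H1 at depth 22
  Q 99.126.5.194: descend 0110001101111110 ; hops seen [H4,H3,H4,H5,H4] ; pick H4
  Q 80.10.248.31: descend 010100000000101011111000 ; hops seen [H4,H3,H5,H3,H0,H1,H0] ; pick H0
  add 99.112.0.0/12 -> H4 at depth 12
  add 99.124.0.0/14 -> H2 at depth 14
  add 99.126.27.0/24 -> H5 at depth 24
  - 80.10.248.0/22 clear@22
  Q 64.0.47.250: descend 010 ; hops seen [H4,H3] ; pick H3
  add 99.126.27.241/32 -> H0 at depth 32
  Q 99.126.0.241: descend 0110001101111110000 ; hops seen [H4,H3,H4,H4,H2,H5,H4] ; pick H4

== LOOKUPS ==
["H1","H0","H0","H5","H5","H0","H1","H4","H0","H3","H4"]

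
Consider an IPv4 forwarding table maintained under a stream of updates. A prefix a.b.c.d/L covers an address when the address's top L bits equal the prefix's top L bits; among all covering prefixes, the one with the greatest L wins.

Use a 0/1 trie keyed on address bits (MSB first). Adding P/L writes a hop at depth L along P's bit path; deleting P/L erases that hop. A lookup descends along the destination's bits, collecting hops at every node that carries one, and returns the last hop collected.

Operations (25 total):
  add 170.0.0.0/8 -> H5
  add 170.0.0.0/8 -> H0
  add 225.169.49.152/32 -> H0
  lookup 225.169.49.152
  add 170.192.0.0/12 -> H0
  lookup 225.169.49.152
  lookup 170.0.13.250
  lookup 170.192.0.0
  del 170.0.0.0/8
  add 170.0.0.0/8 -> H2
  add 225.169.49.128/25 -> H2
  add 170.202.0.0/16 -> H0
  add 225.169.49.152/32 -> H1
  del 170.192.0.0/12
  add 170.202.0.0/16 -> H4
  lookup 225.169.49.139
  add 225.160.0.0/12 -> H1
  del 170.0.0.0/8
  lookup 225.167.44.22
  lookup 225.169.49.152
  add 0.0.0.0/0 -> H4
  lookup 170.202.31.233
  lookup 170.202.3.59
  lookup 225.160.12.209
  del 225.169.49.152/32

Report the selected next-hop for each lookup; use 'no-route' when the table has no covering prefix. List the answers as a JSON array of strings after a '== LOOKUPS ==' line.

Apply in order:
  add 170.0.0.0/8 -> H5 at depth 8
  add 170.0.0.0/8 -> H0 at depth 8
  add 225.169.49.152/32 -> H0 at depth 32
  lookup 225.169.49.152: bits 11100001101010010011000110011000 walk d0:-→d1:-→d2:-→d3:-→d4:-→d5:-→d6:-→d7:-→d8:-→d9:-→d10:-→d11:-→d12:-→d13:-→d14:-→d15:-→d16:-→d17:-→d18:-→d19:-→d20:-→d21:-→d22:-→d23:-→d24:-→d25:-→d26:-→d27:-→d28:-→d29:-→d30:-→d31:-→d32:H0 -> H0
  add 170.192.0.0/12 -> H0 at depth 12
  lookup 225.169.49.152: bits 11100001101010010011000110011000 walk d0:-→d1:-→d2:-→d3:-→d4:-→d5:-→d6:-→d7:-→d8:-→d9:-→d10:-→d11:-→d12:-→d13:-→d14:-→d15:-→d16:-→d17:-→d18:-→d19:-→d20:-→d21:-→d22:-→d23:-→d24:-→d25:-→d26:-→d27:-→d28:-→d29:-→d30:-→d31:-→d32:H0 -> H0
  lookup 170.0.13.250: bits 10101010 walk d0:-→d1:-→d2:-→d3:-→d4:-→d5:-→d6:-→d7:-→d8:H0 -> H0
  lookup 170.192.0.0: bits 101010101100 walk d0:-→d1:-→d2:-→d3:-→d4:-→d5:-→d6:-→d7:-→d8:H0→d9:-→d10:-→d11:-→d12:H0 -> H0
  del 170.0.0.0/8 (clear depth 8)
  add 170.0.0.0/8 -> H2 at depth 8
  add 225.169.49.128/25 -> H2 at depth 25
  add 170.202.0.0/16 -> H0 at depth 16
  add 225.169.49.152/32 -> H1 at depth 32
  del 170.192.0.0/12 (clear depth 12)
  add 170.202.0.0/16 -> H4 at depth 16
  lookup 225.169.49.139: bits 111000011010100100110001100 walk d0:-→d1:-→d2:-→d3:-→d4:-→d5:-→d6:-→d7:-→d8:-→d9:-→d10:-→d11:-→d12:-→d13:-→d14:-→d15:-→d16:-→d17:-→d18:-→d19:-→d20:-→d21:-→d22:-→d23:-→d24:-→d25:H2→d26:-→d27:- -> H2
  add 225.160.0.0/12 -> H1 at depth 12
  del 170.0.0.0/8 (clear depth 8)
  lookup 225.167.44.22: bits 111000011010 walk d0:-→d1:-→d2:-→d3:-→d4:-→d5:-→d6:-→d7:-→d8:-→d9:-→d10:-→d11:-→d12:H1 -> H1
  lookup 225.169.49.152: bits 11100001101010010011000110011000 walk d0:-→d1:-→d2:-→d3:-→d4:-→d5:-→d6:-→d7:-→d8:-→d9:-→d10:-→d11:-→d12:H1→d13:-→d14:-→d15:-→d16:-→d17:-→d18:-→d19:-→d20:-→d21:-→d22:-→d23:-→d24:-→d25:H2→d26:-→d27:-→d28:-→d29:-→d30:-→d31:-→d32:H1 -> H1
  add 0.0.0.0/0 -> H4 at depth 0
  lookup 170.202.31.233: bits 1010101011001010 walk d0:H4→d1:-→d2:-→d3:-→d4:-→d5:-→d6:-→d7:-→d8:-→d9:-→d10:-→d11:-→d12:-→d13:-→d14:-→d15:-→d16:H4 -> H4
  lookup 170.202.3.59: bits 1010101011001010 walk d0:H4→d1:-→d2:-→d3:-→d4:-→d5:-→d6:-→d7:-→d8:-→d9:-→d10:-→d11:-→d12:-→d13:-→d14:-→d15:-→d16:H4 -> H4
  lookup 225.160.12.209: bits 111000011010 walk d0:H4→d1:-→d2:-→d3:-→d4:-→d5:-→d6:-→d7:-→d8:-→d9:-→d10:-→d11:-→d12:H1 -> H1
  del 225.169.49.152/32 (clear depth 32)

== LOOKUPS ==
["H0","H0","H0","H0","H2","H1","H1","H4","H4","H1"]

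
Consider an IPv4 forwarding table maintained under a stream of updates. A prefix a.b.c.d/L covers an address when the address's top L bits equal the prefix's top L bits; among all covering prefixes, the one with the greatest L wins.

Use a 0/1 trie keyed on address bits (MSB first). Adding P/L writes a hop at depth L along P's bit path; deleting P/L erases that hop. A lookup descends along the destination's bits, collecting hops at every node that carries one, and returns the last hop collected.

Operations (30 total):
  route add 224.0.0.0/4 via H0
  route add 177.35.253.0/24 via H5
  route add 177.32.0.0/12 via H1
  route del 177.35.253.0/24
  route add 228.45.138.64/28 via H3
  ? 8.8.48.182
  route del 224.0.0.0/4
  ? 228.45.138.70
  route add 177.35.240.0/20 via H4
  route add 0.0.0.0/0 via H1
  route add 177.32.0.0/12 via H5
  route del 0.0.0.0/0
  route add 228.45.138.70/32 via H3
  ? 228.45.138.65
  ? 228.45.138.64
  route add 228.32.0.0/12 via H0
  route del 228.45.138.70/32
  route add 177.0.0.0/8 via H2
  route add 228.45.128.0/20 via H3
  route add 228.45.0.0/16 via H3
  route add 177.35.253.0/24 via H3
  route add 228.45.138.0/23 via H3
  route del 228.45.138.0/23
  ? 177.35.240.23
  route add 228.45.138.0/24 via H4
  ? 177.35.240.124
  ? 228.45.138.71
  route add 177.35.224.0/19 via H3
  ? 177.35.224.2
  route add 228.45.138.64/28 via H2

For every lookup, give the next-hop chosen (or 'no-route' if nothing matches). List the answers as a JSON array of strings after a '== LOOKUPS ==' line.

Trace:
  add 224.0.0.0/4 -> H0 at depth 4
  add 177.35.253.0/24 -> H5 at depth 24
  add 177.32.0.0/12 -> H1 at depth 12
  del 177.35.253.0/24 (clear depth 24)
  add 228.45.138.64/28 -> H3 at depth 28
  lookup 8.8.48.182: bits ε walk d0:- -> no-route
  del 224.0.0.0/4 (clear depth 4)
  lookup 228.45.138.70: bits 1110010000101101100010100100 walk d0:-→d1:-→d2:-→d3:-→d4:-→d5:-→d6:-→d7:-→d8:-→d9:-→d10:-→d11:-→d12:-→d13:-→d14:-→d15:-→d16:-→d17:-→d18:-→d19:-→d20:-→d21:-→d22:-→d23:-→d24:-→d25:-→d26:-→d27:-→d28:H3 -> H3
  add 177.35.240.0/20 -> H4 at depth 20
  add 0.0.0.0/0 -> H1 at depth 0
  add 177.32.0.0/12 -> H5 at depth 12
  del 0.0.0.0/0 (clear depth 0)
  add 228.45.138.70/32 -> H3 at depth 32
  lookup 228.45.138.65: bits 11100100001011011000101001000 walk d0:-→d1:-→d2:-→d3:-→d4:-→d5:-→d6:-→d7:-→d8:-→d9:-→d10:-→d11:-→d12:-→d13:-→d14:-→d15:-→d16:-→d17:-→d18:-→d19:-→d20:-→d21:-→d22:-→d23:-→d24:-→d25:-→d26:-→d27:-→d28:H3→d29:- -> H3
  lookup 228.45.138.64: bits 11100100001011011000101001000 walk d0:-→d1:-→d2:-→d3:-→d4:-→d5:-→d6:-→d7:-→d8:-→d9:-→d10:-→d11:-→d12:-→d13:-→d14:-→d15:-→d16:-→d17:-→d18:-→d19:-→d20:-→d21:-→d22:-→d23:-→d24:-→d25:-→d26:-→d27:-→d28:H3→d29:- -> H3
  add 228.32.0.0/12 -> H0 at depth 12
  del 228.45.138.70/32 (clear depth 32)
  add 177.0.0.0/8 -> H2 at depth 8
  add 228.45.128.0/20 -> H3 at depth 20
  add 228.45.0.0/16 -> H3 at depth 16
  add 177.35.253.0/24 -> H3 at depth 24
  add 228.45.138.0/23 -> H3 at depth 23
  del 228.45.138.0/23 (clear depth 23)
  lookup 177.35.240.23: bits 10110001001000111111 walk d0:-→d1:-→d2:-→d3:-→d4:-→d5:-→d6:-→d7:-→d8:H2→d9:-→d10:-→d11:-→d12:H5→d13:-→d14:-→d15:-→d16:-→d17:-→d18:-→d19:-→d20:H4 -> H4
  add 228.45.138.0/24 -> H4 at depth 24
  lookup 177.35.240.124: bits 10110001001000111111 walk d0:-→d1:-→d2:-→d3:-→d4:-→d5:-→d6:-→d7:-→d8:H2→d9:-→d10:-→d11:-→d12:H5→d13:-→d14:-→d15:-→d16:-→d17:-→d18:-→d19:-→d20:H4 -> H4
  lookup 228.45.138.71: bits 1110010000101101100010100100011 walk d0:-→d1:-→d2:-→d3:-→d4:-→d5:-→d6:-→d7:-→d8:-→d9:-→d10:-→d11:-→d12:H0→d13:-→d14:-→d15:-→d16:H3→d17:-→d18:-→d19:-→d20:H3→d21:-→d22:-→d23:-→d24:H4→d25:-→d26:-→d27:-→d28:H3→d29:-→d30:-→d31:- -> H3
  add 177.35.224.0/19 -> H3 at depth 19
  lookup 177.35.224.2: bits 1011000100100011111 walk d0:-→d1:-→d2:-→d3:-→d4:-→d5:-→d6:-→d7:-→d8:H2→d9:-→d10:-→d11:-→d12:H5→d13:-→d14:-→d15:-→d16:-→d17:-→d18:-→d19:H3 -> H3
  add 228.45.138.64/28 -> H2 at depth 28

== LOOKUPS ==
["no-route","H3","H3","H3","H4","H4","H3","H3"]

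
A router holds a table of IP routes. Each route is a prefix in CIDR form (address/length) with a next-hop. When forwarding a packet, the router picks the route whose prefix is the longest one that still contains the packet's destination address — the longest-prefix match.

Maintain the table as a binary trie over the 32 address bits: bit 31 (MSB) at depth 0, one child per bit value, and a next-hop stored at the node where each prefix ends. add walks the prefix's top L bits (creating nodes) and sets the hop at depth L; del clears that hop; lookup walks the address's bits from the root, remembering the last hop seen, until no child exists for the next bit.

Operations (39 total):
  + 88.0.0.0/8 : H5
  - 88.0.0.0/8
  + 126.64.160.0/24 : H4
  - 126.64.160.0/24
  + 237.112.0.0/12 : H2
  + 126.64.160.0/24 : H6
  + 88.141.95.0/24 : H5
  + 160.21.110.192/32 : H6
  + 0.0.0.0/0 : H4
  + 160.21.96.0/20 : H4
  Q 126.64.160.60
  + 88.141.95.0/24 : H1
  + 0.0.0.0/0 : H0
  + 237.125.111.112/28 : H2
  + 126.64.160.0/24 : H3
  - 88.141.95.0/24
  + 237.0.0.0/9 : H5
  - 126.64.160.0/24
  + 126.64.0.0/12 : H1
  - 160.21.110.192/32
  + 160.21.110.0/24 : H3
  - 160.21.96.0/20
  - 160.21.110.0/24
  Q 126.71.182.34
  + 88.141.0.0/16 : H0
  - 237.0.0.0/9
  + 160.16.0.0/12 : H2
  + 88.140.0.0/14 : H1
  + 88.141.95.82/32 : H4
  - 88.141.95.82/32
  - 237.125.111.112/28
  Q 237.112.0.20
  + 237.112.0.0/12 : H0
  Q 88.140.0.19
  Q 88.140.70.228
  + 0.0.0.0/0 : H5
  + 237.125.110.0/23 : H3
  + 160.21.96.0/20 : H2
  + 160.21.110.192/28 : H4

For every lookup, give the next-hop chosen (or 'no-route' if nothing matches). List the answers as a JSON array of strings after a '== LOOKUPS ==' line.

Process each operation:
  + 88.0.0.0/8 (H5) depth=8
  del 88.0.0.0/8 (clear depth 8)
  + 126.64.160.0/24 (H4) depth=24
  del 126.64.160.0/24 (clear depth 24)
  + 237.112.0.0/12 (H2) depth=12
  + 126.64.160.0/24 (H6) depth=24
  + 88.141.95.0/24 (H5) depth=24
  + 160.21.110.192/32 (H6) depth=32
  + 0.0.0.0/0 (H4) depth=0
  + 160.21.96.0/20 (H4) depth=20
  ? 126.64.160.60  path d0:H4→d1:-→d2:-→d3:-→d4:-→d5:-→d6:-→d7:-→d8:-→d9:-→d10:-→d11:-→d12:-→d13:-→d14:-→d15:-→d16:-→d17:-→d18:-→d19:-→d20:-→d21:-→d22:-→d23:-→d24:H6  best=H6
  + 88.141.95.0/24 (H1) depth=24
  + 0.0.0.0/0 (H0) depth=0
  + 237.125.111.112/28 (H2) depth=28
  + 126.64.160.0/24 (H3) depth=24
  del 88.141.95.0/24 (clear depth 24)
  + 237.0.0.0/9 (H5) depth=9
  del 126.64.160.0/24 (clear depth 24)
  + 126.64.0.0/12 (H1) depth=12
  del 160.21.110.192/32 (clear depth 32)
  + 160.21.110.0/24 (H3) depth=24
  del 160.21.96.0/20 (clear depth 20)
  del 160.21.110.0/24 (clear depth 24)
  ? 126.71.182.34  path d0:H0→d1:-→d2:-→d3:-→d4:-→d5:-→d6:-→d7:-→d8:-→d9:-→d10:-→d11:-→d12:H1→d13:-  best=H1
  + 88.141.0.0/16 (H0) depth=16
  del 237.0.0.0/9 (clear depth 9)
  + 160.16.0.0/12 (H2) depth=12
  + 88.140.0.0/14 (H1) depth=14
  + 88.141.95.82/32 (H4) depth=32
  del 88.141.95.82/32 (clear depth 32)
  del 237.125.111.112/28 (clear depth 28)
  ? 237.112.0.20  path d0:H0→d1:-→d2:-→d3:-→d4:-→d5:-→d6:-→d7:-→d8:-→d9:-→d10:-→d11:-→d12:H2  best=H2
  + 237.112.0.0/12 (H0) depth=12
  ? 88.140.0.19  path d0:H0→d1:-→d2:-→d3:-→d4:-→d5:-→d6:-→d7:-→d8:-→d9:-→d10:-→d11:-→d12:-→d13:-→d14:H1→d15:-  best=H1
  ? 88.140.70.228  path d0:H0→d1:-→d2:-→d3:-→d4:-→d5:-→d6:-→d7:-→d8:-→d9:-→d10:-→d11:-→d12:-→d13:-→d14:H1→d15:-  best=H1
  + 0.0.0.0/0 (H5) depth=0
  + 237.125.110.0/23 (H3) depth=23
  + 160.21.96.0/20 (H2) depth=20
  + 160.21.110.192/28 (H4) depth=28

== LOOKUPS ==
["H6","H1","H2","H1","H1"]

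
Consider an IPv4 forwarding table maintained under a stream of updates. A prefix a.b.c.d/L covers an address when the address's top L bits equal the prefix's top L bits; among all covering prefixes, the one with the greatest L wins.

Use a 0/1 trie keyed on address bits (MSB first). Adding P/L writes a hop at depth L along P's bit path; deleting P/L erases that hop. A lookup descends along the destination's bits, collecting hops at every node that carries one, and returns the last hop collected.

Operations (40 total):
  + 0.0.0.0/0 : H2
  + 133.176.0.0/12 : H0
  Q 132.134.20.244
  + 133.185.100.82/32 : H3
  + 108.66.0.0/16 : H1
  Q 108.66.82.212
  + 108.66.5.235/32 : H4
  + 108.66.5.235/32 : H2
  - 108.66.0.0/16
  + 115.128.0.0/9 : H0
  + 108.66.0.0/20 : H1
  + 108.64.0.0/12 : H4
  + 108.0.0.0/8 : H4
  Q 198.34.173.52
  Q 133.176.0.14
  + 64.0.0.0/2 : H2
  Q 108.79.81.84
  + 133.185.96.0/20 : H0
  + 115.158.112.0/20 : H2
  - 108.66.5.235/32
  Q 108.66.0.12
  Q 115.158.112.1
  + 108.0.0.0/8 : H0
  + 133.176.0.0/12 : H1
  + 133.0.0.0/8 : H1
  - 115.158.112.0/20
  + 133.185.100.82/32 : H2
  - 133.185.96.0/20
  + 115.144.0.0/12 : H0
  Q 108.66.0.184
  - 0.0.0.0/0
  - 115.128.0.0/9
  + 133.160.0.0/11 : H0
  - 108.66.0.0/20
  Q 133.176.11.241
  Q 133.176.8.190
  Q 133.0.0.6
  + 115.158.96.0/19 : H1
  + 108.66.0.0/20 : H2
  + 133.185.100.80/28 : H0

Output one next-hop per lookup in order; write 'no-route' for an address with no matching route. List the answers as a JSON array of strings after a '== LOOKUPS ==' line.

Process each operation:
  + 0.0.0.0/0 (H2) depth=0
  + 133.176.0.0/12 (H0) depth=12
  lookup 132.134.20.244: bits 1000010 walk d0:H2→d1:-→d2:-→d3:-→d4:-→d5:-→d6:-→d7:- -> H2
  + 133.185.100.82/32 (H3) depth=32
  + 108.66.0.0/16 (H1) depth=16
  lookup 108.66.82.212: bits 0110110001000010 walk d0:H2→d1:-→d2:-→d3:-→d4:-→d5:-→d6:-→d7:-→d8:-→d9:-→d10:-→d11:-→d12:-→d13:-→d14:-→d15:-→d16:H1 -> H1
  + 108.66.5.235/32 (H4) depth=32
  + 108.66.5.235/32 (H2) depth=32
  - 108.66.0.0/16 clear@16
  + 115.128.0.0/9 (H0) depth=9
  + 108.66.0.0/20 (H1) depth=20
  + 108.64.0.0/12 (H4) depth=12
  + 108.0.0.0/8 (H4) depth=8
  lookup 198.34.173.52: bits 1 walk d0:H2→d1:- -> H2
  lookup 133.176.0.14: bits 100001011011 walk d0:H2→d1:-→d2:-→d3:-→d4:-→d5:-→d6:-→d7:-→d8:-→d9:-→d10:-→d11:-→d12:H0 -> H0
  + 64.0.0.0/2 (H2) depth=2
  lookup 108.79.81.84: bits 011011000100 walk d0:H2→d1:-→d2:H2→d3:-→d4:-→d5:-→d6:-→d7:-→d8:H4→d9:-→d10:-→d11:-→d12:H4 -> H4
  + 133.185.96.0/20 (H0) depth=20
  + 115.158.112.0/20 (H2) depth=20
  - 108.66.5.235/32 clear@32
  lookup 108.66.0.12: bits 011011000100001000000 walk d0:H2→d1:-→d2:H2→d3:-→d4:-→d5:-→d6:-→d7:-→d8:H4→d9:-→d10:-→d11:-→d12:H4→d13:-→d14:-→d15:-→d16:-→d17:-→d18:-→d19:-→d20:H1→d21:- -> H1
  lookup 115.158.112.1: bits 01110011100111100111 walk d0:H2→d1:-→d2:H2→d3:-→d4:-→d5:-→d6:-→d7:-→d8:-→d9:H0→d10:-→d11:-→d12:-→d13:-→d14:-→d15:-→d16:-→d17:-→d18:-→d19:-→d20:H2 -> H2
  + 108.0.0.0/8 (H0) depth=8
  + 133.176.0.0/12 (H1) depth=12
  + 133.0.0.0/8 (H1) depth=8
  - 115.158.112.0/20 clear@20
  + 133.185.100.82/32 (H2) depth=32
  - 133.185.96.0/20 clear@20
  + 115.144.0.0/12 (H0) depth=12
  lookup 108.66.0.184: bits 011011000100001000000 walk d0:H2→d1:-→d2:H2→d3:-→d4:-→d5:-→d6:-→d7:-→d8:H0→d9:-→d10:-→d11:-→d12:H4→d13:-→d14:-→d15:-→d16:-→d17:-→d18:-→d19:-→d20:H1→d21:- -> H1
  - 0.0.0.0/0 clear@0
  - 115.128.0.0/9 clear@9
  + 133.160.0.0/11 (H0) depth=11
  - 108.66.0.0/20 clear@20
  lookup 133.176.11.241: bits 100001011011 walk d0:-→d1:-→d2:-→d3:-→d4:-→d5:-→d6:-→d7:-→d8:H1→d9:-→d10:-→d11:H0→d12:H1 -> H1
  lookup 133.176.8.190: bits 100001011011 walk d0:-→d1:-→d2:-→d3:-→d4:-→d5:-→d6:-→d7:-→d8:H1→d9:-→d10:-→d11:H0→d12:H1 -> H1
  lookup 133.0.0.6: bits 10000101 walk d0:-→d1:-→d2:-→d3:-→d4:-→d5:-→d6:-→d7:-→d8:H1 -> H1
  + 115.158.96.0/19 (H1) depth=19
  + 108.66.0.0/20 (H2) depth=20
  + 133.185.100.80/28 (H0) depth=28

== LOOKUPS ==
["H2","H1","H2","H0","H4","H1","H2","H1","H1","H1","H1"]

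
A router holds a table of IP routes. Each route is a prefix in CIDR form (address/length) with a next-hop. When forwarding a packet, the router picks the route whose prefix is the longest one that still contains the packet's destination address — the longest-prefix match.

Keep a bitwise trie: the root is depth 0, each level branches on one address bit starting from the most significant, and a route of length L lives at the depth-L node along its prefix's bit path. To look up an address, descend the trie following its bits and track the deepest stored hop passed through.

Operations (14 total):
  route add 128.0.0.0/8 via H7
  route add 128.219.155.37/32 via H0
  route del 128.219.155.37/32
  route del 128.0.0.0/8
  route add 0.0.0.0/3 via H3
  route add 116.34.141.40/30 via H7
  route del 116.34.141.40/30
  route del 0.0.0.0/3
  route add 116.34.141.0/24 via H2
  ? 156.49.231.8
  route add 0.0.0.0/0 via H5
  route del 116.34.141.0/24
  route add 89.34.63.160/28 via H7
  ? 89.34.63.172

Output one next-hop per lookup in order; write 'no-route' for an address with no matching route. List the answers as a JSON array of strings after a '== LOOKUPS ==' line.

Apply in order:
  + 128.0.0.0/8 (H7) depth=8
  + 128.219.155.37/32 (H0) depth=32
  - 128.219.155.37/32 clear@32
  - 128.0.0.0/8 clear@8
  + 0.0.0.0/3 (H3) depth=3
  + 116.34.141.40/30 (H7) depth=30
  - 116.34.141.40/30 clear@30
  - 0.0.0.0/3 clear@3
  + 116.34.141.0/24 (H2) depth=24
  ? 156.49.231.8  path d0:-→d1:-→d2:-→d3:-  best=no-route
  + 0.0.0.0/0 (H5) depth=0
  - 116.34.141.0/24 clear@24
  + 89.34.63.160/28 (H7) depth=28
  ? 89.34.63.172  path d0:H5→d1:-→d2:-→d3:-→d4:-→d5:-→d6:-→d7:-→d8:-→d9:-→d10:-→d11:-→d12:-→d13:-→d14:-→d15:-→d16:-→d17:-→d18:-→d19:-→d20:-→d21:-→d22:-→d23:-→d24:-→d25:-→d26:-→d27:-→d28:H7  best=H7

== LOOKUPS ==
["no-route","H7"]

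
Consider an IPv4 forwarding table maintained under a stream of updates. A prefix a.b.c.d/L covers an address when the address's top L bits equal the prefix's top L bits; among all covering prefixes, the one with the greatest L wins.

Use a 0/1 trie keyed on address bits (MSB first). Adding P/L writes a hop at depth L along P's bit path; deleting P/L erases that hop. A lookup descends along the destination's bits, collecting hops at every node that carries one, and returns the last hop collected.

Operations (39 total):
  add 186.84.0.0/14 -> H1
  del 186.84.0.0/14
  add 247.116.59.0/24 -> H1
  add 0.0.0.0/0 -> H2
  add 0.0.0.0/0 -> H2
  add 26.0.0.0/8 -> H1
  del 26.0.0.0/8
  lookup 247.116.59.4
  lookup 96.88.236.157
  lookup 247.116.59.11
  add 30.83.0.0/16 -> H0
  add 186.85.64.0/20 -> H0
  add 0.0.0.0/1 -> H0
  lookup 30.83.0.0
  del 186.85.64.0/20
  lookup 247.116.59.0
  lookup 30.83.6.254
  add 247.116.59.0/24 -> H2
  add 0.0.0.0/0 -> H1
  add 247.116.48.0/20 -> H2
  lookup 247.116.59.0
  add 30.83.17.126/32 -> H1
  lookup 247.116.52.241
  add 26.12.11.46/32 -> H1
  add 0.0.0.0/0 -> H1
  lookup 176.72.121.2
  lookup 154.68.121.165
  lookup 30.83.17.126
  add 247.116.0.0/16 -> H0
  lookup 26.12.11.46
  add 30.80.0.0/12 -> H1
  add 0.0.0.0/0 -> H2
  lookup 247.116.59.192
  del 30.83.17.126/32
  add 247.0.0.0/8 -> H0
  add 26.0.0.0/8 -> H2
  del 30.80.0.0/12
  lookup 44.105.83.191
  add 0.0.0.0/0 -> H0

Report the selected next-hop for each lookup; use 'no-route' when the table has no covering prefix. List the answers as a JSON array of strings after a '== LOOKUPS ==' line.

Process each operation:
  add 186.84.0.0/14 -> H1 at depth 14
  - 186.84.0.0/14 clear@14
  add 247.116.59.0/24 -> H1 at depth 24
  add 0.0.0.0/0 -> H2 at depth 0
  add 0.0.0.0/0 -> H2 at depth 0
  add 26.0.0.0/8 -> H1 at depth 8
  - 26.0.0.0/8 clear@8
  ? 247.116.59.4  path d0:H2→d1:-→d2:-→d3:-→d4:-→d5:-→d6:-→d7:-→d8:-→d9:-→d10:-→d11:-→d12:-→d13:-→d14:-→d15:-→d16:-→d17:-→d18:-→d19:-→d20:-→d21:-→d22:-→d23:-→d24:H1  best=H1
  ? 96.88.236.157  path d0:H2→d1:-  best=H2
  ? 247.116.59.11  path d0:H2→d1:-→d2:-→d3:-→d4:-→d5:-→d6:-→d7:-→d8:-→d9:-→d10:-→d11:-→d12:-→d13:-→d14:-→d15:-→d16:-→d17:-→d18:-→d19:-→d20:-→d21:-→d22:-→d23:-→d24:H1  best=H1
  add 30.83.0.0/16 -> H0 at depth 16
  add 186.85.64.0/20 -> H0 at depth 20
  add 0.0.0.0/1 -> H0 at depth 1
  ? 30.83.0.0  path d0:H2→d1:H0→d2:-→d3:-→d4:-→d5:-→d6:-→d7:-→d8:-→d9:-→d10:-→d11:-→d12:-→d13:-→d14:-→d15:-→d16:H0  best=H0
  - 186.85.64.0/20 clear@20
  ? 247.116.59.0  path d0:H2→d1:-→d2:-→d3:-→d4:-→d5:-→d6:-→d7:-→d8:-→d9:-→d10:-→d11:-→d12:-→d13:-→d14:-→d15:-→d16:-→d17:-→d18:-→d19:-→d20:-→d21:-→d22:-→d23:-→d24:H1  best=H1
  ? 30.83.6.254  path d0:H2→d1:H0→d2:-→d3:-→d4:-→d5:-→d6:-→d7:-→d8:-→d9:-→d10:-→d11:-→d12:-→d13:-→d14:-→d15:-→d16:H0  best=H0
  add 247.116.59.0/24 -> H2 at depth 24
  add 0.0.0.0/0 -> H1 at depth 0
  add 247.116.48.0/20 -> H2 at depth 20
  ? 247.116.59.0  path d0:H1→d1:-→d2:-→d3:-→d4:-→d5:-→d6:-→d7:-→d8:-→d9:-→d10:-→d11:-→d12:-→d13:-→d14:-→d15:-→d16:-→d17:-→d18:-→d19:-→d20:H2→d21:-→d22:-→d23:-→d24:H2  best=H2
  add 30.83.17.126/32 -> H1 at depth 32
  ? 247.116.52.241  path d0:H1→d1:-→d2:-→d3:-→d4:-→d5:-→d6:-→d7:-→d8:-→d9:-→d10:-→d11:-→d12:-→d13:-→d14:-→d15:-→d16:-→d17:-→d18:-→d19:-→d20:H2  best=H2
  add 26.12.11.46/32 -> H1 at depth 32
  add 0.0.0.0/0 -> H1 at depth 0
  ? 176.72.121.2  path d0:H1→d1:-→d2:-→d3:-→d4:-  best=H1
  ? 154.68.121.165  path d0:H1→d1:-→d2:-  best=H1
  ? 30.83.17.126  path d0:H1→d1:H0→d2:-→d3:-→d4:-→d5:-→d6:-→d7:-→d8:-→d9:-→d10:-→d11:-→d12:-→d13:-→d14:-→d15:-→d16:H0→d17:-→d18:-→d19:-→d20:-→d21:-→d22:-→d23:-→d24:-→d25:-→d26:-→d27:-→d28:-→d29:-→d30:-→d31:-→d32:H1  best=H1
  add 247.116.0.0/16 -> H0 at depth 16
  ? 26.12.11.46  path d0:H1→d1:H0→d2:-→d3:-→d4:-→d5:-→d6:-→d7:-→d8:-→d9:-→d10:-→d11:-→d12:-→d13:-→d14:-→d15:-→d16:-→d17:-→d18:-→d19:-→d20:-→d21:-→d22:-→d23:-→d24:-→d25:-→d26:-→d27:-→d28:-→d29:-→d30:-→d31:-→d32:H1  best=H1
  add 30.80.0.0/12 -> H1 at depth 12
  add 0.0.0.0/0 -> H2 at depth 0
  ? 247.116.59.192  path d0:H2→d1:-→d2:-→d3:-→d4:-→d5:-→d6:-→d7:-→d8:-→d9:-→d10:-→d11:-→d12:-→d13:-→d14:-→d15:-→d16:H0→d17:-→d18:-→d19:-→d20:H2→d21:-→d22:-→d23:-→d24:H2  best=H2
  - 30.83.17.126/32 clear@32
  add 247.0.0.0/8 -> H0 at depth 8
  add 26.0.0.0/8 -> H2 at depth 8
  - 30.80.0.0/12 clear@12
  ? 44.105.83.191  path d0:H2→d1:H0→d2:-  best=H0
  add 0.0.0.0/0 -> H0 at depth 0

== LOOKUPS ==
["H1","H2","H1","H0","H1","H0","H2","H2","H1","H1","H1","H1","H2","H0"]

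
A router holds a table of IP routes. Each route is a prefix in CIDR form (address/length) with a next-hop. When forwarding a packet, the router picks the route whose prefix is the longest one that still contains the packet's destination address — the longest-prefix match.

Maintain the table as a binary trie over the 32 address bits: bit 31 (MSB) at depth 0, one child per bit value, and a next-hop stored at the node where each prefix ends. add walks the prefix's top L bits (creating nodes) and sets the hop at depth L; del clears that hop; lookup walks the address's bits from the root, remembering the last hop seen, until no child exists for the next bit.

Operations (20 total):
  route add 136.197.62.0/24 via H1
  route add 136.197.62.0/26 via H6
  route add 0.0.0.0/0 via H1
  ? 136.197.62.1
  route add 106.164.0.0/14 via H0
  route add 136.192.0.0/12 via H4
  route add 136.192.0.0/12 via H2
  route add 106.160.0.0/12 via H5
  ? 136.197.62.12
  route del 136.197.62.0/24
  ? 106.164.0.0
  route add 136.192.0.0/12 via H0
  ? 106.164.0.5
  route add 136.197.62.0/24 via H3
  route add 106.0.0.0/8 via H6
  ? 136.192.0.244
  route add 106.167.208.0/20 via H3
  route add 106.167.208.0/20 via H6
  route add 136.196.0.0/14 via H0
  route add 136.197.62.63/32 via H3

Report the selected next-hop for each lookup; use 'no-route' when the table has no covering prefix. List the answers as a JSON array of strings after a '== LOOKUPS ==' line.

Trace:
  add 136.197.62.0/24 -> H1 at depth 24
  add 136.197.62.0/26 -> H6 at depth 26
  add 0.0.0.0/0 -> H1 at depth 0
  Q 136.197.62.1: descend 10001000110001010011111000 ; hops seen [H1,H1,H6] ; pick H6
  add 106.164.0.0/14 -> H0 at depth 14
  add 136.192.0.0/12 -> H4 at depth 12
  add 136.192.0.0/12 -> H2 at depth 12
  add 106.160.0.0/12 -> H5 at depth 12
  Q 136.197.62.12: descend 10001000110001010011111000 ; hops seen [H1,H2,H1,H6] ; pick H6
  del 136.197.62.0/24 (clear depth 24)
  Q 106.164.0.0: descend 01101010101001 ; hops seen [H1,H5,H0] ; pick H0
  add 136.192.0.0/12 -> H0 at depth 12
  Q 106.164.0.5: descend 01101010101001 ; hops seen [H1,H5,H0] ; pick H0
  add 136.197.62.0/24 -> H3 at depth 24
  add 106.0.0.0/8 -> H6 at depth 8
  Q 136.192.0.244: descend 1000100011000 ; hops seen [H1,H0] ; pick H0
  add 106.167.208.0/20 -> H3 at depth 20
  add 106.167.208.0/20 -> H6 at depth 20
  add 136.196.0.0/14 -> H0 at depth 14
  add 136.197.62.63/32 -> H3 at depth 32

== LOOKUPS ==
["H6","H6","H0","H0","H0"]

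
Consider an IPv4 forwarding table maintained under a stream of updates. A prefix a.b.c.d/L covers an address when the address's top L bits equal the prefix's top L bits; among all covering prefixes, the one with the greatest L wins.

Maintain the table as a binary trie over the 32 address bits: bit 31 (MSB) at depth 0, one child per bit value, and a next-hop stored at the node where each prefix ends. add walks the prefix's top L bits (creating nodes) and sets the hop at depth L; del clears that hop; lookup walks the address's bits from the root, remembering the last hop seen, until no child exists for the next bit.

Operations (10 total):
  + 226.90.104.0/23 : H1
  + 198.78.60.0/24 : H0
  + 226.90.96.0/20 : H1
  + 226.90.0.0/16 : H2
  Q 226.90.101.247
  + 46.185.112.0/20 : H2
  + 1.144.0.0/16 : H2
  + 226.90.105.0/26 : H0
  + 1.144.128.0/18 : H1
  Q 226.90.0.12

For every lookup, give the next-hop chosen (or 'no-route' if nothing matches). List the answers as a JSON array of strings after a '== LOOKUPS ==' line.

Process each operation:
  add 226.90.104.0/23 -> H1 at depth 23
  add 198.78.60.0/24 -> H0 at depth 24
  add 226.90.96.0/20 -> H1 at depth 20
  add 226.90.0.0/16 -> H2 at depth 16
  ? 226.90.101.247  path d0:-→d1:-→d2:-→d3:-→d4:-→d5:-→d6:-→d7:-→d8:-→d9:-→d10:-→d11:-→d12:-→d13:-→d14:-→d15:-→d16:H2→d17:-→d18:-→d19:-→d20:H1  best=H1
  add 46.185.112.0/20 -> H2 at depth 20
  add 1.144.0.0/16 -> H2 at depth 16
  add 226.90.105.0/26 -> H0 at depth 26
  add 1.144.128.0/18 -> H1 at depth 18
  ? 226.90.0.12  path d0:-→d1:-→d2:-→d3:-→d4:-→d5:-→d6:-→d7:-→d8:-→d9:-→d10:-→d11:-→d12:-→d13:-→d14:-→d15:-→d16:H2→d17:-  best=H2

== LOOKUPS ==
["H1","H2"]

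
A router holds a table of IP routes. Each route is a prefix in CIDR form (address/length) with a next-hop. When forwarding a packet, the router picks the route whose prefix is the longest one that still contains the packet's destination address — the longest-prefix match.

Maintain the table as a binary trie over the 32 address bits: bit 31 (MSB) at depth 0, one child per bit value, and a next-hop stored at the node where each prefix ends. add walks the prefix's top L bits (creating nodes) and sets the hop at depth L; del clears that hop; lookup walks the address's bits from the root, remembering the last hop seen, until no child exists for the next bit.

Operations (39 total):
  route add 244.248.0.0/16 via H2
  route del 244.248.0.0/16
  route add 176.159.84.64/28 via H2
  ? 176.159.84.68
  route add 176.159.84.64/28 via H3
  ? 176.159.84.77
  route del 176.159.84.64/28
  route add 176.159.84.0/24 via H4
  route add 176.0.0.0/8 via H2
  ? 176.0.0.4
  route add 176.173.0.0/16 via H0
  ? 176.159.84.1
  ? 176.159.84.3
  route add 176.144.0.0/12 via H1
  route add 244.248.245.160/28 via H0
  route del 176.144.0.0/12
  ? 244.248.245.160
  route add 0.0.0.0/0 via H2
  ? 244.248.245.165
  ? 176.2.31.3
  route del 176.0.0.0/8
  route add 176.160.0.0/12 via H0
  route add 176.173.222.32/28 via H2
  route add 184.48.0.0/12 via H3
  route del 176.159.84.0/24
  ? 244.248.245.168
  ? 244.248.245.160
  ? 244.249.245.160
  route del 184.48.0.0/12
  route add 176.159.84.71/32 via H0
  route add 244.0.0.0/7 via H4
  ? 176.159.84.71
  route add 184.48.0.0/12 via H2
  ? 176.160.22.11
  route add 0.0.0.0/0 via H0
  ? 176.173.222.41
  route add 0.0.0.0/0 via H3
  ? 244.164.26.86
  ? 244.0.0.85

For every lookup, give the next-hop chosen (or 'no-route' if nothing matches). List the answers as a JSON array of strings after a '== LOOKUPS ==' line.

Trace:
  + 244.248.0.0/16 (H2) depth=16
  del 244.248.0.0/16 (clear depth 16)
  + 176.159.84.64/28 (H2) depth=28
  ? 176.159.84.68  path d0:-→d1:-→d2:-→d3:-→d4:-→d5:-→d6:-→d7:-→d8:-→d9:-→d10:-→d11:-→d12:-→d13:-→d14:-→d15:-→d16:-→d17:-→d18:-→d19:-→d20:-→d21:-→d22:-→d23:-→d24:-→d25:-→d26:-→d27:-→d28:H2  best=H2
  + 176.159.84.64/28 (H3) depth=28
  ? 176.159.84.77  path d0:-→d1:-→d2:-→d3:-→d4:-→d5:-→d6:-→d7:-→d8:-→d9:-→d10:-→d11:-→d12:-→d13:-→d14:-→d15:-→d16:-→d17:-→d18:-→d19:-→d20:-→d21:-→d22:-→d23:-→d24:-→d25:-→d26:-→d27:-→d28:H3  best=H3
  del 176.159.84.64/28 (clear depth 28)
  + 176.159.84.0/24 (H4) depth=24
  + 176.0.0.0/8 (H2) depth=8
  ? 176.0.0.4  path d0:-→d1:-→d2:-→d3:-→d4:-→d5:-→d6:-→d7:-→d8:H2  best=H2
  + 176.173.0.0/16 (H0) depth=16
  ? 176.159.84.1  path d0:-→d1:-→d2:-→d3:-→d4:-→d5:-→d6:-→d7:-→d8:H2→d9:-→d10:-→d11:-→d12:-→d13:-→d14:-→d15:-→d16:-→d17:-→d18:-→d19:-→d20:-→d21:-→d22:-→d23:-→d24:H4→d25:-  best=H4
  ? 176.159.84.3  path d0:-→d1:-→d2:-→d3:-→d4:-→d5:-→d6:-→d7:-→d8:H2→d9:-→d10:-→d11:-→d12:-→d13:-→d14:-→d15:-→d16:-→d17:-→d18:-→d19:-→d20:-→d21:-→d22:-→d23:-→d24:H4→d25:-  best=H4
  + 176.144.0.0/12 (H1) depth=12
  + 244.248.245.160/28 (H0) depth=28
  del 176.144.0.0/12 (clear depth 12)
  ? 244.248.245.160  path d0:-→d1:-→d2:-→d3:-→d4:-→d5:-→d6:-→d7:-→d8:-→d9:-→d10:-→d11:-→d12:-→d13:-→d14:-→d15:-→d16:-→d17:-→d18:-→d19:-→d20:-→d21:-→d22:-→d23:-→d24:-→d25:-→d26:-→d27:-→d28:H0  best=H0
  + 0.0.0.0/0 (H2) depth=0
  ? 244.248.245.165  path d0:H2→d1:-→d2:-→d3:-→d4:-→d5:-→d6:-→d7:-→d8:-→d9:-→d10:-→d11:-→d12:-→d13:-→d14:-→d15:-→d16:-→d17:-→d18:-→d19:-→d20:-→d21:-→d22:-→d23:-→d24:-→d25:-→d26:-→d27:-→d28:H0  best=H0
  ? 176.2.31.3  path d0:H2→d1:-→d2:-→d3:-→d4:-→d5:-→d6:-→d7:-→d8:H2  best=H2
  del 176.0.0.0/8 (clear depth 8)
  + 176.160.0.0/12 (H0) depth=12
  + 176.173.222.32/28 (H2) depth=28
  + 184.48.0.0/12 (H3) depth=12
  del 176.159.84.0/24 (clear depth 24)
  ? 244.248.245.168  path d0:H2→d1:-→d2:-→d3:-→d4:-→d5:-→d6:-→d7:-→d8:-→d9:-→d10:-→d11:-→d12:-→d13:-→d14:-→d15:-→d16:-→d17:-→d18:-→d19:-→d20:-→d21:-→d22:-→d23:-→d24:-→d25:-→d26:-→d27:-→d28:H0  best=H0
  ? 244.248.245.160  path d0:H2→d1:-→d2:-→d3:-→d4:-→d5:-→d6:-→d7:-→d8:-→d9:-→d10:-→d11:-→d12:-→d13:-→d14:-→d15:-→d16:-→d17:-→d18:-→d19:-→d20:-→d21:-→d22:-→d23:-→d24:-→d25:-→d26:-→d27:-→d28:H0  best=H0
  ? 244.249.245.160  path d0:H2→d1:-→d2:-→d3:-→d4:-→d5:-→d6:-→d7:-→d8:-→d9:-→d10:-→d11:-→d12:-→d13:-→d14:-→d15:-  best=H2
  del 184.48.0.0/12 (clear depth 12)
  + 176.159.84.71/32 (H0) depth=32
  + 244.0.0.0/7 (H4) depth=7
  ? 176.159.84.71  path d0:H2→d1:-→d2:-→d3:-→d4:-→d5:-→d6:-→d7:-→d8:-→d9:-→d10:-→d11:-→d12:-→d13:-→d14:-→d15:-→d16:-→d17:-→d18:-→d19:-→d20:-→d21:-→d22:-→d23:-→d24:-→d25:-→d26:-→d27:-→d28:-→d29:-→d30:-→d31:-→d32:H0  best=H0
  + 184.48.0.0/12 (H2) depth=12
  ? 176.160.22.11  path d0:H2→d1:-→d2:-→d3:-→d4:-→d5:-→d6:-→d7:-→d8:-→d9:-→d10:-→d11:-→d12:H0  best=H0
  + 0.0.0.0/0 (H0) depth=0
  ? 176.173.222.41  path d0:H0→d1:-→d2:-→d3:-→d4:-→d5:-→d6:-→d7:-→d8:-→d9:-→d10:-→d11:-→d12:H0→d13:-→d14:-→d15:-→d16:H0→d17:-→d18:-→d19:-→d20:-→d21:-→d22:-→d23:-→d24:-→d25:-→d26:-→d27:-→d28:H2  best=H2
  + 0.0.0.0/0 (H3) depth=0
  ? 244.164.26.86  path d0:H3→d1:-→d2:-→d3:-→d4:-→d5:-→d6:-→d7:H4→d8:-→d9:-  best=H4
  ? 244.0.0.85  path d0:H3→d1:-→d2:-→d3:-→d4:-→d5:-→d6:-→d7:H4→d8:-  best=H4

== LOOKUPS ==
["H2","H3","H2","H4","H4","H0","H0","H2","H0","H0","H2","H0","H0","H2","H4","H4"]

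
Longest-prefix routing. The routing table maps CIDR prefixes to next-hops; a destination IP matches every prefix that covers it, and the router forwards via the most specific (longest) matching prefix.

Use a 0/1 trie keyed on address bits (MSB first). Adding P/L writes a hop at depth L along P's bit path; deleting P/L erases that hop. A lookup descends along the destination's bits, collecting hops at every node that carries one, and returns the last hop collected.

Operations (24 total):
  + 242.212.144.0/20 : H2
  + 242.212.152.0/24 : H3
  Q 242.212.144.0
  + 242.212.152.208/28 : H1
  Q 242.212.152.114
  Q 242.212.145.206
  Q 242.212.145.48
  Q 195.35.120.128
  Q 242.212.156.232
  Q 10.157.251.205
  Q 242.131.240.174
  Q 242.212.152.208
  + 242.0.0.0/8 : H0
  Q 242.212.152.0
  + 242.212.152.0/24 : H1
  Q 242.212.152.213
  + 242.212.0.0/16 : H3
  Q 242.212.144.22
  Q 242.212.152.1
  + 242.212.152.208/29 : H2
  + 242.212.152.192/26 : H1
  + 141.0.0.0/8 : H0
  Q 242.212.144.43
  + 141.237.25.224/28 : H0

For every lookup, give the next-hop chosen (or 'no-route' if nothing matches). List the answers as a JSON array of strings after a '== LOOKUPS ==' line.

Trace:
  add 242.212.144.0/20 -> H2 at depth 20
  add 242.212.152.0/24 -> H3 at depth 24
  Q 242.212.144.0: descend 11110010110101001001 ; hops seen [H2] ; pick H2
  add 242.212.152.208/28 -> H1 at depth 28
  Q 242.212.152.114: descend 111100101101010010011000 ; hops seen [H2,H3] ; pick H3
  Q 242.212.145.206: descend 11110010110101001001 ; hops seen [H2] ; pick H2
  Q 242.212.145.48: descend 11110010110101001001 ; hops seen [H2] ; pick H2
  Q 195.35.120.128: descend 11 ; hops seen [∅] ; pick no-route
  Q 242.212.156.232: descend 111100101101010010011 ; hops seen [H2] ; pick H2
  Q 10.157.251.205: descend ε ; hops seen [∅] ; pick no-route
  Q 242.131.240.174: descend 111100101 ; hops seen [∅] ; pick no-route
  Q 242.212.152.208: descend 1111001011010100100110001101 ; hops seen [H2,H3,H1] ; pick H1
  add 242.0.0.0/8 -> H0 at depth 8
  Q 242.212.152.0: descend 111100101101010010011000 ; hops seen [H0,H2,H3] ; pick H3
  add 242.212.152.0/24 -> H1 at depth 24
  Q 242.212.152.213: descend 1111001011010100100110001101 ; hops seen [H0,H2,H1,H1] ; pick H1
  add 242.212.0.0/16 -> H3 at depth 16
  Q 242.212.144.22: descend 11110010110101001001 ; hops seen [H0,H3,H2] ; pick H2
  Q 242.212.152.1: descend 111100101101010010011000 ; hops seen [H0,H3,H2,H1] ; pick H1
  add 242.212.152.208/29 -> H2 at depth 29
  add 242.212.152.192/26 -> H1 at depth 26
  add 141.0.0.0/8 -> H0 at depth 8
  Q 242.212.144.43: descend 11110010110101001001 ; hops seen [H0,H3,H2] ; pick H2
  add 141.237.25.224/28 -> H0 at depth 28

== LOOKUPS ==
["H2","H3","H2","H2","no-route","H2","no-route","no-route","H1","H3","H1","H2","H1","H2"]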